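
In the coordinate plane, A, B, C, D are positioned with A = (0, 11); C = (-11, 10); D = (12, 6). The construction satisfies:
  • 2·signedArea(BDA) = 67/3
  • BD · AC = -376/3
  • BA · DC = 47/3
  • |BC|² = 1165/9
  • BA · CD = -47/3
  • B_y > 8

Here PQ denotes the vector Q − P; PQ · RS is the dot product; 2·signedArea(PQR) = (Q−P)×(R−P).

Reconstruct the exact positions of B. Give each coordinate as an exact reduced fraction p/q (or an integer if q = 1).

B = (1/3, 9)

1. B_x = 1/3  [BD · AC = -376/3 ∩ BA · DC = 47/3]
2. B_y = 9  [BD · AC = -376/3 ∩ BA · DC = 47/3]
   → B = (1/3, 9)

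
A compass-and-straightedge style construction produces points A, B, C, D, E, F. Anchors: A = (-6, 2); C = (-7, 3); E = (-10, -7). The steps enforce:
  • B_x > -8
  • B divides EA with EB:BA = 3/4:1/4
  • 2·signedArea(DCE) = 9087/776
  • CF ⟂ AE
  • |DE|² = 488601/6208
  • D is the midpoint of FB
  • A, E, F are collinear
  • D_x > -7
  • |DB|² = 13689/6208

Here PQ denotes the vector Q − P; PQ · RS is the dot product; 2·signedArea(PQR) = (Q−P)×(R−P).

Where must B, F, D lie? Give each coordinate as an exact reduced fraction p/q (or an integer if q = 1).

B = (-7, -1/4)
D = (-1241/194, 859/776)
F = (-562/97, 239/97)

1. B_x = -7  [B divides EA with EB:BA = 3/4:1/4]
2. B_y = -1/4  [B divides EA with EB:BA = 3/4:1/4]
   → B = (-7, -1/4)
3. F_x = -562/97  [A, E, F are collinear ∩ CF ⟂ AE]
4. F_y = 239/97  [A, E, F are collinear ∩ CF ⟂ AE]
   → F = (-562/97, 239/97)
5. D_x = -1241/194  [D is the midpoint of FB]
6. D_y = 859/776  [D is the midpoint of FB]
   → D = (-1241/194, 859/776)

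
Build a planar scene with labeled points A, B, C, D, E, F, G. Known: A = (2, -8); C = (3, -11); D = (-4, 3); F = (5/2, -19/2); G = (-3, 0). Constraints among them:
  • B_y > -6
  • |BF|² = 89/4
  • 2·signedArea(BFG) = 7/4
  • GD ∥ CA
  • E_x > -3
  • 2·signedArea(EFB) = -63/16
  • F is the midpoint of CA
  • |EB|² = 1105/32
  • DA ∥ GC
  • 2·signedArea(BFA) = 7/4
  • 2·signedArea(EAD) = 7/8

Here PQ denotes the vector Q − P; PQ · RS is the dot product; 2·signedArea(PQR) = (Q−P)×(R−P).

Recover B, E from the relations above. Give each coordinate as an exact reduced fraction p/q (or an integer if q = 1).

1. B_x = 0  [2·signedArea(BFG) = 7/4 ∩ 2·signedArea(BFA) = 7/4]
2. B_y = -11/2  [2·signedArea(BFG) = 7/4 ∩ 2·signedArea(BFA) = 7/4]
   → B = (0, -11/2)
3. E_x = -19/8  [2·signedArea(EAD) = 7/8 ∩ 2·signedArea(EFB) = -63/16]
4. E_y = -1/8  [2·signedArea(EAD) = 7/8 ∩ 2·signedArea(EFB) = -63/16]
   → E = (-19/8, -1/8)

B = (0, -11/2)
E = (-19/8, -1/8)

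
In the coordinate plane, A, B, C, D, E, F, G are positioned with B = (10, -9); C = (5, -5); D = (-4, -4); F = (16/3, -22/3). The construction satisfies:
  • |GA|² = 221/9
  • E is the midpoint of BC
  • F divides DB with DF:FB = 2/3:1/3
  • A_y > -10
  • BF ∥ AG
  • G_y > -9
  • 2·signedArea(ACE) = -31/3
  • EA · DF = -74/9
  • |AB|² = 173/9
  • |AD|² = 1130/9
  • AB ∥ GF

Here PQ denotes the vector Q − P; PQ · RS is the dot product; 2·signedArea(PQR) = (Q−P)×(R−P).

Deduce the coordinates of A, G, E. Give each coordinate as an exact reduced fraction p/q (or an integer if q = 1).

1. E_x = 15/2  [E is the midpoint of BC]
2. E_y = -7  [E is the midpoint of BC]
   → E = (15/2, -7)
3. A_x = 17/3  [2·signedArea(ACE) = -31/3 ∩ EA · DF = -74/9]
4. A_y = -29/3  [2·signedArea(ACE) = -31/3 ∩ EA · DF = -74/9]
   → A = (17/3, -29/3)
5. G_x = 1  [AB ∥ GF ∩ BF ∥ AG]
6. G_y = -8  [AB ∥ GF ∩ BF ∥ AG]
   → G = (1, -8)

A = (17/3, -29/3)
E = (15/2, -7)
G = (1, -8)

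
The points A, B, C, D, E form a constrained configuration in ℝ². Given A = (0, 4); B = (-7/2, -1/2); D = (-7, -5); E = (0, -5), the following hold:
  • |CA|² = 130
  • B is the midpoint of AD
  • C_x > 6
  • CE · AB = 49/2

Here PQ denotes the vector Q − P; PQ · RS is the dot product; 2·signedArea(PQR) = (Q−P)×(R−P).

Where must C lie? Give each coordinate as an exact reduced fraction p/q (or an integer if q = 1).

1. C_x = 7  [line 7/2·x + 9/2·y + -2 = 0 ∩ |CA|² = 130]
2. C_y = -5  [line 7/2·x + 9/2·y + -2 = 0 ∩ |CA|² = 130]
   → C = (7, -5)

C = (7, -5)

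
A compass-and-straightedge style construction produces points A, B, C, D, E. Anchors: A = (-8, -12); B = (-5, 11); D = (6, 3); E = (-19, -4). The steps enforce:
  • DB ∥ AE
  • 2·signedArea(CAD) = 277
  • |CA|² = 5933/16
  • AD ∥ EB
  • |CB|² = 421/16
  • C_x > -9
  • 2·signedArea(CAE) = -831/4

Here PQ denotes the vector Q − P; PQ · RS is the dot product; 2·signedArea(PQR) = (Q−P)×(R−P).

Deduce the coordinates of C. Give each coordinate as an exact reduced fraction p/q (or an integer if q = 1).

1. C_x = -17/2  [2·signedArea(CAE) = -831/4 ∩ 2·signedArea(CAD) = 277]
2. C_y = 29/4  [2·signedArea(CAE) = -831/4 ∩ 2·signedArea(CAD) = 277]
   → C = (-17/2, 29/4)

C = (-17/2, 29/4)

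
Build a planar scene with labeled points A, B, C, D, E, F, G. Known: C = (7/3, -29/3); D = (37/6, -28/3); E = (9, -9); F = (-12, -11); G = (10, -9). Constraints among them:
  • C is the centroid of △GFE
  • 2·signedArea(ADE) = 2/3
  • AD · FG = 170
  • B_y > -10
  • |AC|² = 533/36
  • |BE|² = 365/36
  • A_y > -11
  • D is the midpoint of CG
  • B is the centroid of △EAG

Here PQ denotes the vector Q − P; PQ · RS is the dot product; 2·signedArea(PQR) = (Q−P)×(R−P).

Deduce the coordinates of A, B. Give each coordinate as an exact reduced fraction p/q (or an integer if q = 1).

1. A_x = -3/2  [AD · FG = 170 ∩ 2·signedArea(ADE) = 2/3]
2. A_y = -10  [AD · FG = 170 ∩ 2·signedArea(ADE) = 2/3]
   → A = (-3/2, -10)
3. B_x = 35/6  [B is the centroid of △EAG]
4. B_y = -28/3  [B is the centroid of △EAG]
   → B = (35/6, -28/3)

A = (-3/2, -10)
B = (35/6, -28/3)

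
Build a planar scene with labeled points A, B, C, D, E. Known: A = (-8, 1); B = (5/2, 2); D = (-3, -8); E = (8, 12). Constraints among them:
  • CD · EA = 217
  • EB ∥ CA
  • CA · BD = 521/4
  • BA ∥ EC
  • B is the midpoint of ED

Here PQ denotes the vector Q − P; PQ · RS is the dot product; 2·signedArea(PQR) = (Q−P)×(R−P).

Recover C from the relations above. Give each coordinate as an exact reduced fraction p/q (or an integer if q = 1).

1. C_x = -5/2  [EB ∥ CA ∩ BA ∥ EC]
2. C_y = 11  [EB ∥ CA ∩ BA ∥ EC]
   → C = (-5/2, 11)

C = (-5/2, 11)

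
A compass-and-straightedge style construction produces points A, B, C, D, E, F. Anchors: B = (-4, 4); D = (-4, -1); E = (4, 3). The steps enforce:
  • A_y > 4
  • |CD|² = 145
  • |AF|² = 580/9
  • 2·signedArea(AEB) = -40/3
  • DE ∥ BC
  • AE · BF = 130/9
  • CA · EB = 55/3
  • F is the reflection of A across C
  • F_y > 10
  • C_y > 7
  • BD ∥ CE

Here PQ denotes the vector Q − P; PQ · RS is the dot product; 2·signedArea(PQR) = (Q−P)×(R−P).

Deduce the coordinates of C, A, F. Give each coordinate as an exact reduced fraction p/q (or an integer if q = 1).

1. C_x = 4  [BD ∥ CE ∩ DE ∥ BC]
2. C_y = 8  [BD ∥ CE ∩ DE ∥ BC]
   → C = (4, 8)
3. A_x = 4/3  [2·signedArea(AEB) = -40/3 ∩ CA · EB = 55/3]
4. A_y = 5  [2·signedArea(AEB) = -40/3 ∩ CA · EB = 55/3]
   → A = (4/3, 5)
5. F_x = 20/3  [F is the reflection of A across C]
6. F_y = 11  [F is the reflection of A across C]
   → F = (20/3, 11)

A = (4/3, 5)
C = (4, 8)
F = (20/3, 11)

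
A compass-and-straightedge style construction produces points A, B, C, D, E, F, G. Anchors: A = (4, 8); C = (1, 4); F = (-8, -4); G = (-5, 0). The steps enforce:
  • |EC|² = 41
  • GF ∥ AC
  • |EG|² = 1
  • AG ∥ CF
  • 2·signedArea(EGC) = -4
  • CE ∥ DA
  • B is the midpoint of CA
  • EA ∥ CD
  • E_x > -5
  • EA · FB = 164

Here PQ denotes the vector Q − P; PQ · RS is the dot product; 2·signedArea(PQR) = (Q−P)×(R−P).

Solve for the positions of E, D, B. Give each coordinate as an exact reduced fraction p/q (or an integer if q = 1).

B = (5/2, 6)
D = (9, 12)
E = (-4, 0)

1. E_x = -4  [line -4·x + 6·y + -16 = 0 ∩ |EG|² = 1]
2. E_y = 0  [line -4·x + 6·y + -16 = 0 ∩ |EG|² = 1]
   → E = (-4, 0)
3. D_x = 9  [CE ∥ DA ∩ EA ∥ CD]
4. D_y = 12  [CE ∥ DA ∩ EA ∥ CD]
   → D = (9, 12)
5. B_x = 5/2  [B is the midpoint of CA]
6. B_y = 6  [B is the midpoint of CA]
   → B = (5/2, 6)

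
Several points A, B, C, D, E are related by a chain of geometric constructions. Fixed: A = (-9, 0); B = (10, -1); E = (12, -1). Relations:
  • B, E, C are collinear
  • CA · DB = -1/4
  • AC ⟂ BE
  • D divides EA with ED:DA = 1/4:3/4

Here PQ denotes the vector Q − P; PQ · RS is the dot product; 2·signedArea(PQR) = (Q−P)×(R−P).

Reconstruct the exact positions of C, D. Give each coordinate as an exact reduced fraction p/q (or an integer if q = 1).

1. C_x = -9  [B, E, C are collinear ∩ AC ⟂ BE]
2. C_y = -1  [B, E, C are collinear ∩ AC ⟂ BE]
   → C = (-9, -1)
3. D_x = 27/4  [D divides EA with ED:DA = 1/4:3/4]
4. D_y = -3/4  [D divides EA with ED:DA = 1/4:3/4]
   → D = (27/4, -3/4)

C = (-9, -1)
D = (27/4, -3/4)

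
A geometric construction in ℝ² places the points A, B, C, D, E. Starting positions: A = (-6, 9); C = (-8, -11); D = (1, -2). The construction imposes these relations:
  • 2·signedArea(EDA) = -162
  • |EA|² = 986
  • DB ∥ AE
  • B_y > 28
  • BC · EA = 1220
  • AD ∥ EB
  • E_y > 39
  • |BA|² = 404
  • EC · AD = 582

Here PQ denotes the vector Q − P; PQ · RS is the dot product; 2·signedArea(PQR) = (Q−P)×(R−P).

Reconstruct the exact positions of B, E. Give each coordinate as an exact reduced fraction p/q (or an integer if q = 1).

1. E_x = -11  [2·signedArea(EDA) = -162 ∩ EC · AD = 582]
2. E_y = 40  [2·signedArea(EDA) = -162 ∩ EC · AD = 582]
   → E = (-11, 40)
3. B_x = -4  [BC · EA = 1220 ∩ AD ∥ EB]
4. B_y = 29  [BC · EA = 1220 ∩ AD ∥ EB]
   → B = (-4, 29)

B = (-4, 29)
E = (-11, 40)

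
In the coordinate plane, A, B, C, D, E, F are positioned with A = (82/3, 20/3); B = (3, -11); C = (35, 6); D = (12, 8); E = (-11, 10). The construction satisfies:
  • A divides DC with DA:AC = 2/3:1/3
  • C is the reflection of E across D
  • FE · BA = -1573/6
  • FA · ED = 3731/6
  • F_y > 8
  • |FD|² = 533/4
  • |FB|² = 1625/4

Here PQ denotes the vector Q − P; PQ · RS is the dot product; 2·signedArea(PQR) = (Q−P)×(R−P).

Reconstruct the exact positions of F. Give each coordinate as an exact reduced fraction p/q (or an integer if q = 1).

1. F_x = 1/2  [FA · ED = 3731/6 ∩ FE · BA = -1573/6]
2. F_y = 9  [FA · ED = 3731/6 ∩ FE · BA = -1573/6]
   → F = (1/2, 9)

F = (1/2, 9)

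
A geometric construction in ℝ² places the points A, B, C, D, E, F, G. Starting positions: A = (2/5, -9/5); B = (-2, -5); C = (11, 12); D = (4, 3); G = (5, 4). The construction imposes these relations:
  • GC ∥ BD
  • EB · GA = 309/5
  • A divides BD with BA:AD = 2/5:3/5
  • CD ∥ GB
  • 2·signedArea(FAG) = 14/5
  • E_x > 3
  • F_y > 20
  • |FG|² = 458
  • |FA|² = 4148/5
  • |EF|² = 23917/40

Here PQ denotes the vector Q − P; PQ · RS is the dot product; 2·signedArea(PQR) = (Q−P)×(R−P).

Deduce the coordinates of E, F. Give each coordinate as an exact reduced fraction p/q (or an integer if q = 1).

E = (61/20, 33/20)
F = (18, 21)

1. F_x = 18  [line -29/5·x + 23/5·y + 39/5 = 0 ∩ |FA|² = 4148/5]
2. F_y = 21  [line -29/5·x + 23/5·y + 39/5 = 0 ∩ |FA|² = 4148/5]
   → F = (18, 21)
3. E_x = 61/20  [line 23/5·x + 29/5·y + -118/5 = 0 ∩ |EF|² = 23917/40]
4. E_y = 33/20  [line 23/5·x + 29/5·y + -118/5 = 0 ∩ |EF|² = 23917/40]
   → E = (61/20, 33/20)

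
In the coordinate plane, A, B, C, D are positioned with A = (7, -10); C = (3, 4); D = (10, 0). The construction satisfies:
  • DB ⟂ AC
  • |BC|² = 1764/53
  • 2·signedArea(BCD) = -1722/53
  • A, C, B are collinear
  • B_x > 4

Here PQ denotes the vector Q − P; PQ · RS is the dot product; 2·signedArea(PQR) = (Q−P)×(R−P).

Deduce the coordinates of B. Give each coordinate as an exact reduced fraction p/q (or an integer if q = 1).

B = (243/53, -82/53)

1. B_x = 243/53  [A, C, B are collinear ∩ DB ⟂ AC]
2. B_y = -82/53  [A, C, B are collinear ∩ DB ⟂ AC]
   → B = (243/53, -82/53)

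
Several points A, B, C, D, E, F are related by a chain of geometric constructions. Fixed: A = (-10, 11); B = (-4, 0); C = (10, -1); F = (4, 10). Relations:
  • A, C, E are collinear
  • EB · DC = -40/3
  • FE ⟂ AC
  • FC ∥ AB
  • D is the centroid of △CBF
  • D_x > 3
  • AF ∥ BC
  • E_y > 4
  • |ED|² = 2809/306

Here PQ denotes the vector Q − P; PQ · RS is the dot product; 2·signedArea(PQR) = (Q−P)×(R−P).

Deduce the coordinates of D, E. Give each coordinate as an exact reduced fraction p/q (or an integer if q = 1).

1. D_x = 10/3  [D is the centroid of △CBF]
2. D_y = 3  [D is the centroid of △CBF]
   → D = (10/3, 3)
3. E_x = 25/34  [A, C, E are collinear ∩ FE ⟂ AC]
4. E_y = 155/34  [A, C, E are collinear ∩ FE ⟂ AC]
   → E = (25/34, 155/34)

D = (10/3, 3)
E = (25/34, 155/34)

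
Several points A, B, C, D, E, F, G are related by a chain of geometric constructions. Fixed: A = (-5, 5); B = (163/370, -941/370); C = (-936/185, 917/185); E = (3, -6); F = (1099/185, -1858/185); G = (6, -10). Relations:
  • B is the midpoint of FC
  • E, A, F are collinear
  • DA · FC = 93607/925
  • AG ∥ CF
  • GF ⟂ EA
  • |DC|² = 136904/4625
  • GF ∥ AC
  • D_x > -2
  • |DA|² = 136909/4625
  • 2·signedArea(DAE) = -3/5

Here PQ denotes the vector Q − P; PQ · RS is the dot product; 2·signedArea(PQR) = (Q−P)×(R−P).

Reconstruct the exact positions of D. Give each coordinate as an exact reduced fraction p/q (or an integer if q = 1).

1. D_x = -1698/925  [2·signedArea(DAE) = -3/5 ∩ DA · FC = 93607/925]
2. D_y = 531/925  [2·signedArea(DAE) = -3/5 ∩ DA · FC = 93607/925]
   → D = (-1698/925, 531/925)

D = (-1698/925, 531/925)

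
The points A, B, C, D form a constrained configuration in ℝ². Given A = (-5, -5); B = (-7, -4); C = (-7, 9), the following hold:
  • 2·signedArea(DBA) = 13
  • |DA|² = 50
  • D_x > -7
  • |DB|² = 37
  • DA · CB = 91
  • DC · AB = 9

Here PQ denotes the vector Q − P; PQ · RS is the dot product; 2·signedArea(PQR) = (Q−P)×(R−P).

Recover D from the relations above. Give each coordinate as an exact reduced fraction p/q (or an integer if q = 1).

1. D_x = -6  [DC · AB = 9 ∩ 2·signedArea(DBA) = 13]
2. D_y = 2  [DC · AB = 9 ∩ 2·signedArea(DBA) = 13]
   → D = (-6, 2)

D = (-6, 2)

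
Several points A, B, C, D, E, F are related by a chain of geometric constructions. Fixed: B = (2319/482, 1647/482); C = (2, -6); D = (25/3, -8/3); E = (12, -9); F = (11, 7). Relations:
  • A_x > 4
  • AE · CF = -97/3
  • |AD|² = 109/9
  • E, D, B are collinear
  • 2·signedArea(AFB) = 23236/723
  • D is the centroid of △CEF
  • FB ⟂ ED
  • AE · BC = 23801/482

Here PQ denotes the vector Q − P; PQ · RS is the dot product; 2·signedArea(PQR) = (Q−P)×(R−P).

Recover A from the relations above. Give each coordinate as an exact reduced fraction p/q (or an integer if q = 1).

1. A_x = 5  [AE · BC = 23801/482 ∩ 2·signedArea(AFB) = 23236/723]
2. A_y = -5/3  [AE · BC = 23801/482 ∩ 2·signedArea(AFB) = 23236/723]
   → A = (5, -5/3)

A = (5, -5/3)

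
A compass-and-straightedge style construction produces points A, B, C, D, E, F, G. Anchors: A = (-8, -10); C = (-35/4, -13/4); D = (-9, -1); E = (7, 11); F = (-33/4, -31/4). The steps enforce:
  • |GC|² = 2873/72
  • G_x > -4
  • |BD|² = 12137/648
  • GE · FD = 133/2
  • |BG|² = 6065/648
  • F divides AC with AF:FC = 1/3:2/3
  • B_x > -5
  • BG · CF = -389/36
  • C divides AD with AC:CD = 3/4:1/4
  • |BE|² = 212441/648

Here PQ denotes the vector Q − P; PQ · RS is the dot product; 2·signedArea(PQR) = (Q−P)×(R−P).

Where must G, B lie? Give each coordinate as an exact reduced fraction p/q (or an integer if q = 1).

1. G_x = -10/3  [line 3/4·x + -27/4·y + 5/2 = 0 ∩ |GC|² = 2873/72]
2. G_y = 0  [line 3/4·x + -27/4·y + 5/2 = 0 ∩ |GC|² = 2873/72]
   → G = (-10/3, 0)
3. B_x = -179/36  [line -1/2·x + 9/2·y + 329/36 = 0 ∩ |BD|² = 12137/648]
4. B_y = -31/12  [line -1/2·x + 9/2·y + 329/36 = 0 ∩ |BD|² = 12137/648]
   → B = (-179/36, -31/12)

B = (-179/36, -31/12)
G = (-10/3, 0)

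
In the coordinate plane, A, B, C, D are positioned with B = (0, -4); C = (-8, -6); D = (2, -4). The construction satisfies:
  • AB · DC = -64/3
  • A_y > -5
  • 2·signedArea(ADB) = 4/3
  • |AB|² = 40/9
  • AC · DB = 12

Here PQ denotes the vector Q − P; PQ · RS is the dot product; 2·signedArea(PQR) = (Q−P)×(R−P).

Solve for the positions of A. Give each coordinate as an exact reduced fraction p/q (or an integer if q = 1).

A = (-2, -14/3)

1. A_x = -2  [AB · DC = -64/3 ∩ AC · DB = 12]
2. A_y = -14/3  [AB · DC = -64/3 ∩ AC · DB = 12]
   → A = (-2, -14/3)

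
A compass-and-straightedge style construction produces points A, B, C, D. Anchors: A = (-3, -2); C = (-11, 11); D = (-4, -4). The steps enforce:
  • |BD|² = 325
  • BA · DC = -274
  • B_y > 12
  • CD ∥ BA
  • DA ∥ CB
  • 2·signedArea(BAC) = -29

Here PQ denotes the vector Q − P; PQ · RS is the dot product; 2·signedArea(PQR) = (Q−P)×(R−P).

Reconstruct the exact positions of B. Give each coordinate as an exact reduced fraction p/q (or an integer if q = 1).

B = (-10, 13)

1. B_x = -10  [CD ∥ BA ∩ DA ∥ CB]
2. B_y = 13  [CD ∥ BA ∩ DA ∥ CB]
   → B = (-10, 13)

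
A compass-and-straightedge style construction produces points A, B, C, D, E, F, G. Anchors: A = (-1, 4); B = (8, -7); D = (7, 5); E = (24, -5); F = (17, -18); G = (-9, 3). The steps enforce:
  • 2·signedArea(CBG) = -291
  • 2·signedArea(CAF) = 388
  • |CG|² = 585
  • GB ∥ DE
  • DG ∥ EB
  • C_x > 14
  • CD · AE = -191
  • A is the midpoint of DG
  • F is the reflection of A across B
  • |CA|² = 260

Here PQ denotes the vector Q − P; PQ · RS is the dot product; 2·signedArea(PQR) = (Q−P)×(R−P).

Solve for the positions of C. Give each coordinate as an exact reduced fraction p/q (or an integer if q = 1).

C = (15, 6)

1. C_x = 15  [2·signedArea(CAF) = 388 ∩ CD · AE = -191]
2. C_y = 6  [2·signedArea(CAF) = 388 ∩ CD · AE = -191]
   → C = (15, 6)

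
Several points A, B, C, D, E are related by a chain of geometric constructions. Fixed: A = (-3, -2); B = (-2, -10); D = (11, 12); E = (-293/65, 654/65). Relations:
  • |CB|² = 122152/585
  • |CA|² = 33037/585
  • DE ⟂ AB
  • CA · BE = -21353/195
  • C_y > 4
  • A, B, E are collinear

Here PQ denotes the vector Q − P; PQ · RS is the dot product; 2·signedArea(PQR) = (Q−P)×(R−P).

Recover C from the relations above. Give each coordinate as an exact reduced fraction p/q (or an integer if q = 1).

C = (292/195, 784/195)

1. C_x = 292/195  [line 163/65·x + -1304/65·y + 14996/195 = 0 ∩ |CA|² = 33037/585]
2. C_y = 784/195  [line 163/65·x + -1304/65·y + 14996/195 = 0 ∩ |CA|² = 33037/585]
   → C = (292/195, 784/195)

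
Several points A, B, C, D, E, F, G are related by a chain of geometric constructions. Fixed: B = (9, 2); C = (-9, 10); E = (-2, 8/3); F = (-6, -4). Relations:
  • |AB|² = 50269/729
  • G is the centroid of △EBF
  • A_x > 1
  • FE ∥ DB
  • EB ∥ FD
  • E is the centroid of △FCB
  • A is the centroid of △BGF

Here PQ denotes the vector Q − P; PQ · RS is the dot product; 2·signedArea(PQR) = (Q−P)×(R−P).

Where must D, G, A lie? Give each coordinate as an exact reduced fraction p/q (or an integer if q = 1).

1. D_x = 5  [FE ∥ DB ∩ EB ∥ FD]
2. D_y = -14/3  [FE ∥ DB ∩ EB ∥ FD]
   → D = (5, -14/3)
3. G_x = 1/3  [G is the centroid of △EBF]
4. G_y = 2/9  [G is the centroid of △EBF]
   → G = (1/3, 2/9)
5. A_x = 10/9  [A is the centroid of △BGF]
6. A_y = -16/27  [A is the centroid of △BGF]
   → A = (10/9, -16/27)

A = (10/9, -16/27)
D = (5, -14/3)
G = (1/3, 2/9)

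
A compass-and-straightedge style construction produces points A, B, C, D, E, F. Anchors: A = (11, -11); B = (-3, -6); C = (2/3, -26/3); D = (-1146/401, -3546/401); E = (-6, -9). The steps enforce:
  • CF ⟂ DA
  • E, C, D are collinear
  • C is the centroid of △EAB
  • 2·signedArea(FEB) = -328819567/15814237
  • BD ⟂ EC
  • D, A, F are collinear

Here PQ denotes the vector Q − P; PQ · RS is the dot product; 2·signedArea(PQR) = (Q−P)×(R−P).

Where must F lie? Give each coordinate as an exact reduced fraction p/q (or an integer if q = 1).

1. F_x = 26402144/47442711  [D, A, F are collinear ∩ CF ⟂ DA]
2. F_y = -444745556/47442711  [D, A, F are collinear ∩ CF ⟂ DA]
   → F = (26402144/47442711, -444745556/47442711)

F = (26402144/47442711, -444745556/47442711)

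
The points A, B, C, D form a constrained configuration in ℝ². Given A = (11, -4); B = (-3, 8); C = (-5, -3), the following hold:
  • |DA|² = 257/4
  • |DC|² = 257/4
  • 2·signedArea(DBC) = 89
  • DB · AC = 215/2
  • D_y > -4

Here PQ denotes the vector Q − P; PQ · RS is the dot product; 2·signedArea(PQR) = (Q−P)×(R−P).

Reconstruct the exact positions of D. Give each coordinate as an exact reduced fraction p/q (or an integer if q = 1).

D = (3, -7/2)

1. D_x = 3  [2·signedArea(DBC) = 89 ∩ DB · AC = 215/2]
2. D_y = -7/2  [2·signedArea(DBC) = 89 ∩ DB · AC = 215/2]
   → D = (3, -7/2)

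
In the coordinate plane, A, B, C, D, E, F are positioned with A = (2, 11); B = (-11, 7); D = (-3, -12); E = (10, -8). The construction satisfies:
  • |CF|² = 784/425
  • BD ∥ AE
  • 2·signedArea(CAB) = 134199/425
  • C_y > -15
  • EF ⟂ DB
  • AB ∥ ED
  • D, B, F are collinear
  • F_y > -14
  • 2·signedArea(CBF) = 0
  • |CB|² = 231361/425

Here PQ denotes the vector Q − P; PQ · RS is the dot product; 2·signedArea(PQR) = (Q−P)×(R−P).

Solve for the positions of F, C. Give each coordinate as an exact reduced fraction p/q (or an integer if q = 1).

C = (-827/425, -6164/425)
F = (-1051/425, -5632/425)

1. F_x = -1051/425  [D, B, F are collinear ∩ EF ⟂ DB]
2. F_y = -5632/425  [D, B, F are collinear ∩ EF ⟂ DB]
   → F = (-1051/425, -5632/425)
3. C_x = -827/425  [2·signedArea(CBF) = 0 ∩ 2·signedArea(CAB) = 134199/425]
4. C_y = -6164/425  [2·signedArea(CBF) = 0 ∩ 2·signedArea(CAB) = 134199/425]
   → C = (-827/425, -6164/425)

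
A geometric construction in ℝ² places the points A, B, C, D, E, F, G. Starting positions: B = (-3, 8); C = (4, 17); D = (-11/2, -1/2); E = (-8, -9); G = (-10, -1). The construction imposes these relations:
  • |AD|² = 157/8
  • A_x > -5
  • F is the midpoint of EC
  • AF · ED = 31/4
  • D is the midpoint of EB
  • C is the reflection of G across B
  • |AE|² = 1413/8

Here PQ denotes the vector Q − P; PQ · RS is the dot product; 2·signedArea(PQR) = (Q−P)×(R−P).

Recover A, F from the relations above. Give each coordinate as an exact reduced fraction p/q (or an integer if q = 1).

A = (-17/4, 15/4)
F = (-2, 4)

1. F_x = -2  [F is the midpoint of EC]
2. F_y = 4  [F is the midpoint of EC]
   → F = (-2, 4)
3. A_x = -17/4  [line -5/2·x + -17/2·y + 85/4 = 0 ∩ |AD|² = 157/8]
4. A_y = 15/4  [line -5/2·x + -17/2·y + 85/4 = 0 ∩ |AD|² = 157/8]
   → A = (-17/4, 15/4)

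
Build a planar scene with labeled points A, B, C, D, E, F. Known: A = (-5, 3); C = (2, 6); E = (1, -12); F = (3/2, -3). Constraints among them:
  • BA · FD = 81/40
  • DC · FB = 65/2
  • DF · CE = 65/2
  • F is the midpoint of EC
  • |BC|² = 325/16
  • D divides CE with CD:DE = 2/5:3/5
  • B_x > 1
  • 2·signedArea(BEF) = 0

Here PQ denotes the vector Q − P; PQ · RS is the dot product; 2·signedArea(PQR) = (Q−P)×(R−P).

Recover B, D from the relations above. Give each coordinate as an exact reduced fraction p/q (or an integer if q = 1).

B = (7/4, 3/2)
D = (8/5, -6/5)

1. D_x = 8/5  [D divides CE with CD:DE = 2/5:3/5]
2. D_y = -6/5  [D divides CE with CD:DE = 2/5:3/5]
   → D = (8/5, -6/5)
3. B_x = 7/4  [2·signedArea(BEF) = 0 ∩ BA · FD = 81/40]
4. B_y = 3/2  [2·signedArea(BEF) = 0 ∩ BA · FD = 81/40]
   → B = (7/4, 3/2)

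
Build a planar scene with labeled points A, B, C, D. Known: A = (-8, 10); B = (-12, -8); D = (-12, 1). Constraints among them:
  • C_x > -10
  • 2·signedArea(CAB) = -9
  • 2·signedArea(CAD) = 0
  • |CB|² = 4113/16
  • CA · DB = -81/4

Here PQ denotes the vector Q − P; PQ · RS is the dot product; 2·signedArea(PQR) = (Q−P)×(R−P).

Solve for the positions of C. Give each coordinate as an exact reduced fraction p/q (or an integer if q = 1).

C = (-9, 31/4)

1. C_x = -9  [2·signedArea(CAD) = 0 ∩ 2·signedArea(CAB) = -9]
2. C_y = 31/4  [2·signedArea(CAD) = 0 ∩ 2·signedArea(CAB) = -9]
   → C = (-9, 31/4)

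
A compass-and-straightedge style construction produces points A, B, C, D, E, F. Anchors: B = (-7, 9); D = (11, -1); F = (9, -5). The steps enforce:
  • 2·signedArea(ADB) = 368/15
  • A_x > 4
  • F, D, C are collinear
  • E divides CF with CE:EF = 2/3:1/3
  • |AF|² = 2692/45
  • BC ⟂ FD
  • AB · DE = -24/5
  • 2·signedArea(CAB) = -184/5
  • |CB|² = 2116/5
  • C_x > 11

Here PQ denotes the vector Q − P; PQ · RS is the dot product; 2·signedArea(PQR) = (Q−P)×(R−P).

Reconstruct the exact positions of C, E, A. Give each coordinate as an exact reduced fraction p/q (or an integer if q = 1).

1. C_x = 57/5  [F, D, C are collinear ∩ BC ⟂ FD]
2. C_y = -1/5  [F, D, C are collinear ∩ BC ⟂ FD]
   → C = (57/5, -1/5)
3. E_x = 49/5  [E divides CF with CE:EF = 2/3:1/3]
4. E_y = -17/5  [E divides CF with CE:EF = 2/3:1/3]
   → E = (49/5, -17/5)
5. A_x = 67/15  [2·signedArea(ADB) = 368/15 ∩ 2·signedArea(CAB) = -184/5]
6. A_y = 19/15  [2·signedArea(ADB) = 368/15 ∩ 2·signedArea(CAB) = -184/5]
   → A = (67/15, 19/15)

A = (67/15, 19/15)
C = (57/5, -1/5)
E = (49/5, -17/5)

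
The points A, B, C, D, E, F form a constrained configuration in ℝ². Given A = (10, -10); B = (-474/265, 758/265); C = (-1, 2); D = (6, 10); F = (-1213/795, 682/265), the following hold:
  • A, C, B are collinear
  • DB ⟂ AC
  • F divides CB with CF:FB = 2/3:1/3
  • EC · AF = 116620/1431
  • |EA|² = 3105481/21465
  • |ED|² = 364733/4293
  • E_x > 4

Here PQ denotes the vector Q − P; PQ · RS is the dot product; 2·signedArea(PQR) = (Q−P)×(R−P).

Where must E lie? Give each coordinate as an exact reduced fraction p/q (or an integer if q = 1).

1. E_x = 11507/2385  [line 9163/795·x + -3332/265·y + -64141/1431 = 0 ∩ |EA|² = 3105481/21465]
2. E_y = 682/795  [line 9163/795·x + -3332/265·y + -64141/1431 = 0 ∩ |EA|² = 3105481/21465]
   → E = (11507/2385, 682/795)

E = (11507/2385, 682/795)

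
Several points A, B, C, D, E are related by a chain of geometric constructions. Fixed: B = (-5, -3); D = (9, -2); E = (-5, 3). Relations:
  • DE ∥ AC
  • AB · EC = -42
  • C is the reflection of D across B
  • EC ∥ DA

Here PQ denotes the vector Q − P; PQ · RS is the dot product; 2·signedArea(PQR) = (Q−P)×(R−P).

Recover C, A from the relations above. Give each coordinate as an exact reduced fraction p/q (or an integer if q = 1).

A = (-5, -9)
C = (-19, -4)

1. C_x = -19  [C is the reflection of D across B]
2. C_y = -4  [C is the reflection of D across B]
   → C = (-19, -4)
3. A_x = -5  [DE ∥ AC ∩ EC ∥ DA]
4. A_y = -9  [DE ∥ AC ∩ EC ∥ DA]
   → A = (-5, -9)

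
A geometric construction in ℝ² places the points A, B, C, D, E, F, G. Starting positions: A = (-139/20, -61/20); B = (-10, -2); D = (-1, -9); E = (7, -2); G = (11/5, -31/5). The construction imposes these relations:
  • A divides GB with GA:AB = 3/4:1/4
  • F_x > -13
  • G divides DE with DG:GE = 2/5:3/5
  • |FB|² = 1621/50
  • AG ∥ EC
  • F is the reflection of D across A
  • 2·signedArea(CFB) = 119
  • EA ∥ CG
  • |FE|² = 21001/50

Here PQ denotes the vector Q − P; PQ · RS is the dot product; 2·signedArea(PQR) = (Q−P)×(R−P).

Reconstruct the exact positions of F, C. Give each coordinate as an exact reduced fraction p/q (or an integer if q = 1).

C = (323/20, -103/20)
F = (-129/10, 29/10)

1. F_x = -129/10  [F is the reflection of D across A]
2. F_y = 29/10  [F is the reflection of D across A]
   → F = (-129/10, 29/10)
3. C_x = 323/20  [EA ∥ CG ∩ AG ∥ EC]
4. C_y = -103/20  [EA ∥ CG ∩ AG ∥ EC]
   → C = (323/20, -103/20)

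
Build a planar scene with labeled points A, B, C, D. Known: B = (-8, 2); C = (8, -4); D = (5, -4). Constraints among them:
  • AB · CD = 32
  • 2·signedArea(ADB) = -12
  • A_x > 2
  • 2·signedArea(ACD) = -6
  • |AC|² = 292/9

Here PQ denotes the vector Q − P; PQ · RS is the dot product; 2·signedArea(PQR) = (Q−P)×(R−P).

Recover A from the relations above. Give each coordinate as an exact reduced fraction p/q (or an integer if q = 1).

1. A_x = 8/3  [2·signedArea(ADB) = -12 ∩ AB · CD = 32]
2. A_y = -2  [2·signedArea(ADB) = -12 ∩ AB · CD = 32]
   → A = (8/3, -2)

A = (8/3, -2)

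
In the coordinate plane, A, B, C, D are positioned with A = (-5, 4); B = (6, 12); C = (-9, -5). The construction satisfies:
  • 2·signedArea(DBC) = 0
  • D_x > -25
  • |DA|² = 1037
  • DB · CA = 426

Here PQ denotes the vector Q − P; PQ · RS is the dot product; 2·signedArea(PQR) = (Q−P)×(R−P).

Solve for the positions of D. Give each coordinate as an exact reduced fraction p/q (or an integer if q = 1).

D = (-24, -22)

1. D_x = -24  [2·signedArea(DBC) = 0 ∩ DB · CA = 426]
2. D_y = -22  [2·signedArea(DBC) = 0 ∩ DB · CA = 426]
   → D = (-24, -22)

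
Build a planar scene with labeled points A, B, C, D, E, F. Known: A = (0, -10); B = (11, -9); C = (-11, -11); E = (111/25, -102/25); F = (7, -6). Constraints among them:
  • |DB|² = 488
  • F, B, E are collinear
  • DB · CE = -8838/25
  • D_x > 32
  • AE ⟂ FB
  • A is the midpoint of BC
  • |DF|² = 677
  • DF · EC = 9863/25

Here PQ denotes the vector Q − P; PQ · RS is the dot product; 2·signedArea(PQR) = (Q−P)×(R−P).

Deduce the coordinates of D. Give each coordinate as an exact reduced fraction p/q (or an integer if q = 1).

1. D_x = 33  [line 386/25·x + 173/25·y + -11527/25 = 0 ∩ |DF|² = 677]
2. D_y = -7  [line 386/25·x + 173/25·y + -11527/25 = 0 ∩ |DF|² = 677]
   → D = (33, -7)

D = (33, -7)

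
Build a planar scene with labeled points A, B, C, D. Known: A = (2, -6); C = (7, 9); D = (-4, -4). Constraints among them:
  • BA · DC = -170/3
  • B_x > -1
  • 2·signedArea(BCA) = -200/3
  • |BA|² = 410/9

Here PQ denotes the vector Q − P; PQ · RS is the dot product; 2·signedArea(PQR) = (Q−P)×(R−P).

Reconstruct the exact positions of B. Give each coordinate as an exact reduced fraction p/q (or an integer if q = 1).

1. B_x = -1/3  [BA · DC = -170/3 ∩ 2·signedArea(BCA) = -200/3]
2. B_y = 1/3  [BA · DC = -170/3 ∩ 2·signedArea(BCA) = -200/3]
   → B = (-1/3, 1/3)

B = (-1/3, 1/3)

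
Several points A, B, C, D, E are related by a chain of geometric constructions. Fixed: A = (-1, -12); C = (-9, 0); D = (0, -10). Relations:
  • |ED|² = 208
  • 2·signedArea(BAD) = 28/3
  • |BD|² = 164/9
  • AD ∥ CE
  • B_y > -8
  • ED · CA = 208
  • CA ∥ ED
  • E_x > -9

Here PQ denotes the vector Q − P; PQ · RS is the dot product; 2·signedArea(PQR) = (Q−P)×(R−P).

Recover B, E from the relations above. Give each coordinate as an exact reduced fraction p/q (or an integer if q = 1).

1. B_x = -10/3  [line -2·x + 1·y + 2/3 = 0 ∩ |BD|² = 164/9]
2. B_y = -22/3  [line -2·x + 1·y + 2/3 = 0 ∩ |BD|² = 164/9]
   → B = (-10/3, -22/3)
3. E_x = -8  [CA ∥ ED ∩ AD ∥ CE]
4. E_y = 2  [CA ∥ ED ∩ AD ∥ CE]
   → E = (-8, 2)

B = (-10/3, -22/3)
E = (-8, 2)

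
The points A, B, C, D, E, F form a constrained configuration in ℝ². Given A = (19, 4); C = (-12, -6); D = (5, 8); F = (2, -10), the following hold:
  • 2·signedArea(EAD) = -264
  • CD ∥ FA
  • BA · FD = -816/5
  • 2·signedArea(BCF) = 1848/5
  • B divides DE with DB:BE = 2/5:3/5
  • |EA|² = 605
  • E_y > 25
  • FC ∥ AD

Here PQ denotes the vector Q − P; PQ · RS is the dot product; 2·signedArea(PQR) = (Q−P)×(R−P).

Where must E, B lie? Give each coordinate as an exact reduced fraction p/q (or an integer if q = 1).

B = (31/5, 76/5)
E = (8, 26)

1. E_x = 8  [line -4·x + -14·y + 396 = 0 ∩ |EA|² = 605]
2. E_y = 26  [line -4·x + -14·y + 396 = 0 ∩ |EA|² = 605]
   → E = (8, 26)
3. B_x = 31/5  [B divides DE with DB:BE = 2/5:3/5]
4. B_y = 76/5  [B divides DE with DB:BE = 2/5:3/5]
   → B = (31/5, 76/5)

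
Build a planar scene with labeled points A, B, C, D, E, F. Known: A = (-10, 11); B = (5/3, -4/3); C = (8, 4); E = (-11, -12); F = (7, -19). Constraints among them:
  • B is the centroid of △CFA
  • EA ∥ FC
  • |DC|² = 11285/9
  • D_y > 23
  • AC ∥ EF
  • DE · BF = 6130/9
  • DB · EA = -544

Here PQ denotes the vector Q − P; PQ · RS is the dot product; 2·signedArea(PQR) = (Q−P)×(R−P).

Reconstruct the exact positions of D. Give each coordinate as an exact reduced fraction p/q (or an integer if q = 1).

1. D_x = -65/3  [DB · EA = -544 ∩ DE · BF = 6130/9]
2. D_y = 70/3  [DB · EA = -544 ∩ DE · BF = 6130/9]
   → D = (-65/3, 70/3)

D = (-65/3, 70/3)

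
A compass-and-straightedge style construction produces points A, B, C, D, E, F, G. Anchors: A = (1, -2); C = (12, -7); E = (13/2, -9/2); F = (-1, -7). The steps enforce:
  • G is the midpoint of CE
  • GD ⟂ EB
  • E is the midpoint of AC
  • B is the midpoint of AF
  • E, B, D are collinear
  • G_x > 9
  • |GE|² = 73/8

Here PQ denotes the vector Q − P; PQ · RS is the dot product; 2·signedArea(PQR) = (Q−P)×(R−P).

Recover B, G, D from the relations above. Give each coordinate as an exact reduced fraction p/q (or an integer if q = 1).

1. B_x = 0  [B is the midpoint of AF]
2. B_y = -9/2  [B is the midpoint of AF]
   → B = (0, -9/2)
3. G_x = 37/4  [G is the midpoint of CE]
4. G_y = -23/4  [G is the midpoint of CE]
   → G = (37/4, -23/4)
5. D_x = 37/4  [E, B, D are collinear ∩ GD ⟂ EB]
6. D_y = -9/2  [E, B, D are collinear ∩ GD ⟂ EB]
   → D = (37/4, -9/2)

B = (0, -9/2)
D = (37/4, -9/2)
G = (37/4, -23/4)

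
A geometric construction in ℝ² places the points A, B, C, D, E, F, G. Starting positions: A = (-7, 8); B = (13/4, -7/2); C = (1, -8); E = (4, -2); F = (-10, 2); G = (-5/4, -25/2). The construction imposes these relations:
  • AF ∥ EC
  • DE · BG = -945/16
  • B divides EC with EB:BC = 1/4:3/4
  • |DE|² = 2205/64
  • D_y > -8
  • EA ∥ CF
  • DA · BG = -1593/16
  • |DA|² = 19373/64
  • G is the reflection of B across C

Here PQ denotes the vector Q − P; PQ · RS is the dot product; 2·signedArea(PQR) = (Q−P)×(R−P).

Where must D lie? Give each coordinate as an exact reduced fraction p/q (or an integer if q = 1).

D = (11/8, -29/4)

1. D_x = 11/8  [line 9/2·x + 9·y + 945/16 = 0 ∩ |DE|² = 2205/64]
2. D_y = -29/4  [line 9/2·x + 9·y + 945/16 = 0 ∩ |DE|² = 2205/64]
   → D = (11/8, -29/4)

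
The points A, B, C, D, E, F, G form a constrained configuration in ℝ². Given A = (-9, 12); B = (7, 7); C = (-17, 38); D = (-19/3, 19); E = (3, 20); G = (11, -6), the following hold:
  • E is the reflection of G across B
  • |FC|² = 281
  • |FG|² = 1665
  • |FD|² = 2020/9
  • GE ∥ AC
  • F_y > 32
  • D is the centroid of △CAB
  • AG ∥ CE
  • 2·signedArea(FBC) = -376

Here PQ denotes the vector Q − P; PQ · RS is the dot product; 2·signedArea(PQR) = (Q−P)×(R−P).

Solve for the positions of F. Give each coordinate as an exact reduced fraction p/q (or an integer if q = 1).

1. F_x = -1  [line -31·x + -24·y + 761 = 0 ∩ |FG|² = 1665]
2. F_y = 33  [line -31·x + -24·y + 761 = 0 ∩ |FG|² = 1665]
   → F = (-1, 33)

F = (-1, 33)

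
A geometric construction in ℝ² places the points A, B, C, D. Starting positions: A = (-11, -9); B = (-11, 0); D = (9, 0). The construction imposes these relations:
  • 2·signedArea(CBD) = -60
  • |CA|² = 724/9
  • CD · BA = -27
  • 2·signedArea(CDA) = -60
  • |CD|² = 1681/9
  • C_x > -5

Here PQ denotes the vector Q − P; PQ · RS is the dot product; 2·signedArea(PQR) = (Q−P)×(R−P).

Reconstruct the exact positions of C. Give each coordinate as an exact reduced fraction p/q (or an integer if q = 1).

C = (-13/3, -3)

1. C_x = -13/3  [2·signedArea(CBD) = -60 ∩ 2·signedArea(CDA) = -60]
2. C_y = -3  [2·signedArea(CBD) = -60 ∩ 2·signedArea(CDA) = -60]
   → C = (-13/3, -3)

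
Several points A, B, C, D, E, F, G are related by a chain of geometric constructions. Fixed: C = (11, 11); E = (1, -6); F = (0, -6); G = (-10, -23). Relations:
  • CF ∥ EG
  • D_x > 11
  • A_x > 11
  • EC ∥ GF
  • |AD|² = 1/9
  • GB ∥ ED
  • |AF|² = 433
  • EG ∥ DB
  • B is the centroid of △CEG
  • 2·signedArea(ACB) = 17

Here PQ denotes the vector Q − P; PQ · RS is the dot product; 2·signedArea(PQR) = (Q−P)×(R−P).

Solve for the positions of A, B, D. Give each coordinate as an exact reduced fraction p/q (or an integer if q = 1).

A = (12, 11)
B = (2/3, -6)
D = (35/3, 11)

1. B_x = 2/3  [B is the centroid of △CEG]
2. B_y = -6  [B is the centroid of △CEG]
   → B = (2/3, -6)
3. D_x = 35/3  [EG ∥ DB ∩ GB ∥ ED]
4. D_y = 11  [EG ∥ DB ∩ GB ∥ ED]
   → D = (35/3, 11)
5. A_x = 12  [line 17·x + -31/3·y + -271/3 = 0 ∩ |AF|² = 433]
6. A_y = 11  [line 17·x + -31/3·y + -271/3 = 0 ∩ |AF|² = 433]
   → A = (12, 11)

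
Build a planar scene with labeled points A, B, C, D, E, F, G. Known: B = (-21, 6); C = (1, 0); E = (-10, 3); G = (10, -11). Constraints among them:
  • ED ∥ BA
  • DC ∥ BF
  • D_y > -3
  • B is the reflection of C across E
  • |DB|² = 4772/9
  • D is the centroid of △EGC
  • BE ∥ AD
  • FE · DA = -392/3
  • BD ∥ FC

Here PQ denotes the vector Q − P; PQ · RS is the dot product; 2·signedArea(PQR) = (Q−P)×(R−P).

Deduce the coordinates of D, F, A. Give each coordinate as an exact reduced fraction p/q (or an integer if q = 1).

A = (-32/3, 1/3)
D = (1/3, -8/3)
F = (-61/3, 26/3)

1. D_x = 1/3  [D is the centroid of △EGC]
2. D_y = -8/3  [D is the centroid of △EGC]
   → D = (1/3, -8/3)
3. F_x = -61/3  [BD ∥ FC ∩ DC ∥ BF]
4. F_y = 26/3  [BD ∥ FC ∩ DC ∥ BF]
   → F = (-61/3, 26/3)
5. A_x = -32/3  [BE ∥ AD ∩ ED ∥ BA]
6. A_y = 1/3  [BE ∥ AD ∩ ED ∥ BA]
   → A = (-32/3, 1/3)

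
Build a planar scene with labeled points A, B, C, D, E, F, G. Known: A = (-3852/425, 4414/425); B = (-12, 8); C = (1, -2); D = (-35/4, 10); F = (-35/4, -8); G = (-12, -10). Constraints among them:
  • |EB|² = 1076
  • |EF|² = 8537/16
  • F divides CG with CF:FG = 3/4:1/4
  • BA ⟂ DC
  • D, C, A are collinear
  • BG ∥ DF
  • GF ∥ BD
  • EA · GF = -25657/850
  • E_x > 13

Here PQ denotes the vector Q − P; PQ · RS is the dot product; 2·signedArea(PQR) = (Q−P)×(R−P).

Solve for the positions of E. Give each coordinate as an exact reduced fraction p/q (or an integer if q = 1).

1. E_x = 14  [line -13/4·x + -2·y + 43/2 = 0 ∩ |EF|² = 8537/16]
2. E_y = -12  [line -13/4·x + -2·y + 43/2 = 0 ∩ |EF|² = 8537/16]
   → E = (14, -12)

E = (14, -12)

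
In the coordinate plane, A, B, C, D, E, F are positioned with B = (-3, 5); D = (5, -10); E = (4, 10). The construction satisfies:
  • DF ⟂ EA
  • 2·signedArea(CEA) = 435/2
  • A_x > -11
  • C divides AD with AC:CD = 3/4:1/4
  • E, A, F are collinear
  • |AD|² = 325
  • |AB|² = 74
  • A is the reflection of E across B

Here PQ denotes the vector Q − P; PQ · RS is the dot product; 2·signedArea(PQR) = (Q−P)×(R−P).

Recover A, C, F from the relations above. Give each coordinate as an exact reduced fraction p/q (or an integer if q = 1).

A = (-10, 0)
C = (5/4, -15/2)
F = (-355/74, 275/74)

1. A_x = -10  [A is the reflection of E across B]
2. A_y = 0  [A is the reflection of E across B]
   → A = (-10, 0)
3. C_x = 5/4  [C divides AD with AC:CD = 3/4:1/4]
4. C_y = -15/2  [C divides AD with AC:CD = 3/4:1/4]
   → C = (5/4, -15/2)
5. F_x = -355/74  [E, A, F are collinear ∩ DF ⟂ EA]
6. F_y = 275/74  [E, A, F are collinear ∩ DF ⟂ EA]
   → F = (-355/74, 275/74)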